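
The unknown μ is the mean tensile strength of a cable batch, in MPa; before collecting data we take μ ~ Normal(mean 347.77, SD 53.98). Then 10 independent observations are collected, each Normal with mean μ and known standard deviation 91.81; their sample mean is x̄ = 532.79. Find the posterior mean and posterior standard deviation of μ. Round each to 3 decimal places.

Prior precision 1/τ₀² = 1/53.98² = 0.00034319; data precision n/σ² = 10/91.81² = 0.00118637.
Posterior precision = 0.00034319 + 0.00118637 = 0.00152956, giving posterior SD = 1/√0.00152956 = 25.569.
Posterior mean = (0.00034319·347.77 + 0.00118637·532.79) / 0.00152956 = 491.277.

Posterior mean ≈ 491.277; posterior SD ≈ 25.569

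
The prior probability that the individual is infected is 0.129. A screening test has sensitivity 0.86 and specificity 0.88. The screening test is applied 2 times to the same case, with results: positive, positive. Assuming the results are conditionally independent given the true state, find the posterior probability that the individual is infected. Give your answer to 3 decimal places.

With H the event that the individual is infected, the joint likelihood of the observed sequence is P(data|H) = 0.86·0.86 = 0.73960 and P(data|¬H) = 0.12·0.12 = 0.014400.
Bayes: P(H|data) = 0.129·0.73960 / (0.129·0.73960 + 0.871·0.014400) = 0.095408/0.10795 = 0.8838.

Posterior P(H) ≈ 0.884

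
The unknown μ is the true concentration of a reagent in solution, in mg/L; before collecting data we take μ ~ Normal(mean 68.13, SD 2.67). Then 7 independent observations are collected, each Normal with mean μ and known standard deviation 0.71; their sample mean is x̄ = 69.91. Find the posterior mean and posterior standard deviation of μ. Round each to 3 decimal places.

Prior precision 1/τ₀² = 1/2.67² = 0.140274; data precision n/σ² = 7/0.71² = 13.8861.
Posterior precision = 0.140274 + 13.8861 = 14.0264, giving posterior SD = 1/√14.0264 = 0.267.
Posterior mean = (0.140274·68.13 + 13.8861·69.91) / 14.0264 = 69.892.

Posterior mean ≈ 69.892; posterior SD ≈ 0.267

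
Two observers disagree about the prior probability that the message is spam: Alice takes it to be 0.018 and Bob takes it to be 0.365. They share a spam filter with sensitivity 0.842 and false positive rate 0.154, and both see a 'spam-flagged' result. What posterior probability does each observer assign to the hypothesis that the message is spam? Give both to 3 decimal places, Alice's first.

Alice: 0.091; Bob: 0.759

The likelihood ratio for a 'spam-flagged' result is 0.842/0.154 = 5.4675.
Alice: prior odds 0.018/0.982 = 0.018330; posterior odds 0.10022; posterior probability 0.091.
Bob: prior odds 0.365/0.635 = 0.57480; posterior odds 3.1428; posterior probability 0.759.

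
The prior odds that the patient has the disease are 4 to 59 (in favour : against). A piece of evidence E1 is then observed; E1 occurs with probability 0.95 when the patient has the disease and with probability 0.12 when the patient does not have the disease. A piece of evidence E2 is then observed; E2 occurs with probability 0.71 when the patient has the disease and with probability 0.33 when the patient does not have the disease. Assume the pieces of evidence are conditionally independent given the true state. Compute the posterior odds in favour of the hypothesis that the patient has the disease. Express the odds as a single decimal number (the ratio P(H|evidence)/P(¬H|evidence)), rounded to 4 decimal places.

Posterior odds ≈ 1.1548

Prior odds = 4/59 = 0.067797.
Likelihood ratio for E1 = 0.95/0.12 = 7.9167.
Likelihood ratio for E2 = 0.71/0.33 = 2.1515.
Posterior odds = prior odds × LR₁ × LR₂ = 1.1548.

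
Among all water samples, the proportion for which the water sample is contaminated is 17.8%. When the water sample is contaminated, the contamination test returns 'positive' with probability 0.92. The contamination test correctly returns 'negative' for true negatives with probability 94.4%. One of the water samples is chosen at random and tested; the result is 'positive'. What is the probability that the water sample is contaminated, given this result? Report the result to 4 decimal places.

Let H be the event that the water sample is contaminated. P(H) = 0.178, so P(¬H) = 0.822. With E the 'positive' result, P(E|H) = 0.92 and P(E|¬H) = 0.056.
P(E) = 0.92·0.178 + 0.056·0.822 = 0.16376 + 0.046032 = 0.20979.
By Bayes' theorem, P(H|E) = 0.16376 / 0.20979 = 0.7806.

P(H | E) ≈ 0.7806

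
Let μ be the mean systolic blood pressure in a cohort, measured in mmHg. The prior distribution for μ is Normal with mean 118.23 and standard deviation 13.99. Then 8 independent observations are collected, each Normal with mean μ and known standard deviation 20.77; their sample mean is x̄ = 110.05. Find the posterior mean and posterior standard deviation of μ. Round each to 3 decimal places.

With known σ, the Normal prior is conjugate. Weight on the data is w = (n/σ²)/(n/σ² + 1/τ₀²) = 0.0185446/(0.0185446+0.00510934) = 0.78400.
Posterior mean = w·x̄ + (1−w)·μ₀ = 0.78400·110.05 + 0.21600·118.23 = 111.817. Posterior variance = 1/(0.0185446+0.00510934) = 42.2763, so SD = 6.502.

Posterior mean ≈ 111.817; posterior SD ≈ 6.502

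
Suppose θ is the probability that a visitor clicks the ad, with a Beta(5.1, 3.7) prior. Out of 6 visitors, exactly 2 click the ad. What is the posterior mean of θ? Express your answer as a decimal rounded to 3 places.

Observing 2 successes and 4 failures updates Beta(5.1, 3.7) by adding the success and failure counts to the two shape parameters: α = 5.1+2 = 7.1, β = 3.7+4 = 7.7.
E[θ | data] = 7.1/(7.1+7.7) = 0.480.

Posterior mean ≈ 0.480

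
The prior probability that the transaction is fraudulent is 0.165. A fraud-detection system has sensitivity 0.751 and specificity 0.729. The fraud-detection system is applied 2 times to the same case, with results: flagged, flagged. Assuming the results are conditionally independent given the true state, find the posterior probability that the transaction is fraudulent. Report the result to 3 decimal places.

Posterior P(H) ≈ 0.603

With H the event that the transaction is fraudulent, the joint likelihood of the observed sequence is P(data|H) = 0.751·0.751 = 0.56400 and P(data|¬H) = 0.271·0.271 = 0.073441.
Bayes: P(H|data) = 0.165·0.56400 / (0.165·0.56400 + 0.835·0.073441) = 0.093060/0.15438 = 0.6028.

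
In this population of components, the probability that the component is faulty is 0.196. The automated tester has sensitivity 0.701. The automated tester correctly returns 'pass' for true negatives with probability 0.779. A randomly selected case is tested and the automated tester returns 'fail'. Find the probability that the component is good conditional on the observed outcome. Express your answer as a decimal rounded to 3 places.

Let H be the event that the component is faulty. P(H) = 0.196, so P(¬H) = 0.804. With E the 'fail' result, P(E|H) = 0.701 and P(E|¬H) = 0.221.
P(E) = 0.701·0.196 + 0.221·0.804 = 0.13740 + 0.17768 = 0.31508.
By Bayes' theorem, P(H|E) = 0.13740 / 0.31508 = 0.436. Hence P(¬H|E) = 1 − 0.436 = 0.564.

P(¬H | E) ≈ 0.564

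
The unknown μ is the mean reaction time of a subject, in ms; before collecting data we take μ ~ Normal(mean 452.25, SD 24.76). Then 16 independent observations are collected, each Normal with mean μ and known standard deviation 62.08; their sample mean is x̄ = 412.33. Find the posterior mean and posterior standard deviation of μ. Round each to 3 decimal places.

Prior precision 1/τ₀² = 1/24.76² = 0.00163117; data precision n/σ² = 16/62.08² = 0.00415161.
Posterior precision = 0.00163117 + 0.00415161 = 0.00578278, giving posterior SD = 1/√0.00578278 = 13.150.
Posterior mean = (0.00163117·452.25 + 0.00415161·412.33) / 0.00578278 = 423.590.

Posterior mean ≈ 423.590; posterior SD ≈ 13.150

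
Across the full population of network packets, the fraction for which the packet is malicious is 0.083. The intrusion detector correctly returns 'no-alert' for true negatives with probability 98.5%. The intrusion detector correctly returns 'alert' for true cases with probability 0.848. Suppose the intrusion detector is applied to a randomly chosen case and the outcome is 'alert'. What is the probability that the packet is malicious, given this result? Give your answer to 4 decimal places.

P(H | E) ≈ 0.8365

Let H be the event that the packet is malicious. P(H) = 0.083, so P(¬H) = 0.917. With E the 'alert' result, P(E|H) = 0.848 and P(E|¬H) = 0.015.
P(E) = 0.848·0.083 + 0.015·0.917 = 0.070384 + 0.013755 = 0.084139.
By Bayes' theorem, P(H|E) = 0.070384 / 0.084139 = 0.8365.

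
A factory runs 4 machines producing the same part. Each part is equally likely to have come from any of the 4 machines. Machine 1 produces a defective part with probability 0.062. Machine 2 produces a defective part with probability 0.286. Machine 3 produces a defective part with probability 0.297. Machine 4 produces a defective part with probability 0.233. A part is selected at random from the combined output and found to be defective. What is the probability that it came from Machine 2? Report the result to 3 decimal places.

Posterior probability ≈ 0.326

P(defective|M1) = 0.062; P(defective|M2) = 0.286; P(defective|M3) = 0.297; P(defective|M4) = 0.233.
Prior × likelihood for each source: 0.25·0.062=0.01550, 0.25·0.286=0.07150, 0.25·0.297=0.07425, 0.25·0.233=0.05825. Summing gives P(defective) = 0.21950.
P(Machine 2 | defective) = 0.07150 / 0.21950 = 0.326.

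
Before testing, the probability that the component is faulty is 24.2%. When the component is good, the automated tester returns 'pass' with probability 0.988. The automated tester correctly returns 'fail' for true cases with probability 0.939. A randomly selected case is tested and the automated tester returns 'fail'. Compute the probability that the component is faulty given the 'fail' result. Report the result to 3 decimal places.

Write H for 'the component is faulty'. Prior odds H:¬H = 0.242/0.758 = 0.31926. For the 'fail' outcome, the likelihood ratio is 0.939/0.012 = 78.250.
Posterior odds = 0.31926 × 78.250 = 24.982, so P(H|E) = 24.982/(1+24.982) = 0.962.

P(H | E) ≈ 0.962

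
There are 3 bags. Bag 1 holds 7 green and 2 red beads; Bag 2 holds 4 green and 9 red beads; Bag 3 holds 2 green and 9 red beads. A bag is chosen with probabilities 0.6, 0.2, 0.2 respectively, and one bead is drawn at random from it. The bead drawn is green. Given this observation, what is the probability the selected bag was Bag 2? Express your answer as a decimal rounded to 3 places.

P(green|Bag 1) = 0.7778; P(green|Bag 2) = 0.3077; P(green|Bag 3) = 0.1818.
Prior × likelihood for each source: 0.6·0.7778=0.4667, 0.2·0.3077=0.06154, 0.2·0.1818=0.03636. Summing gives P(green) = 0.56457.
P(Bag 2 | green) = 0.06154 / 0.56457 = 0.109.

Posterior probability ≈ 0.109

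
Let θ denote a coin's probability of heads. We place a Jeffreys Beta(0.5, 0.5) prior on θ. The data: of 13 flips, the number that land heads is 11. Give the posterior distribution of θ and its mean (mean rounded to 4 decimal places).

Posterior: Beta(11.5, 2.5); mean ≈ 0.8214

Observing 11 successes and 2 failures updates Beta(0.5, 0.5) by adding the success and failure counts to the two shape parameters: α = 0.5+11 = 11.5, β = 0.5+2 = 2.5.
E[θ | data] = 11.5/(11.5+2.5) = 0.8214.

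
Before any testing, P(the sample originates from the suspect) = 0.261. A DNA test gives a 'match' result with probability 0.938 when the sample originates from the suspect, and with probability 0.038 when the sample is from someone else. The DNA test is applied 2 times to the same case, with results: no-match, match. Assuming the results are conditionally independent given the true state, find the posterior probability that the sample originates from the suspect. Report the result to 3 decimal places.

With H the event that the sample originates from the suspect, the joint likelihood of the observed sequence is P(data|H) = 0.062·0.938 = 0.058156 and P(data|¬H) = 0.962·0.038 = 0.036556.
Bayes: P(H|data) = 0.261·0.058156 / (0.261·0.058156 + 0.739·0.036556) = 0.015179/0.042194 = 0.3597.

Posterior P(H) ≈ 0.360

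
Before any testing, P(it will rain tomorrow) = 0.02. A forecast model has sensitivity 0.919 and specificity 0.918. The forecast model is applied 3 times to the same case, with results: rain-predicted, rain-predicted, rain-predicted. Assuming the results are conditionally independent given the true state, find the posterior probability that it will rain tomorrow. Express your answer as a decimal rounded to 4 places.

Let H be the event that it will rain tomorrow; start with P(H) = 0.02. P('rain-predicted'|H) = 0.919, P('rain-predicted'|¬H) = 0.082.
Update on result 1 ('rain-predicted'): P(H) ← 0.919·0.0200 / (0.919·0.0200 + 0.082·0.9800) = 0.018380/0.098740 = 0.1861.
Update on result 2 ('rain-predicted'): P(H) ← 0.919·0.1861 / (0.919·0.1861 + 0.082·0.8139) = 0.17107/0.23780 = 0.7194.
Update on result 3 ('rain-predicted'): P(H) ← 0.919·0.7194 / (0.919·0.7194 + 0.082·0.2806) = 0.66110/0.68411 = 0.9664.

Posterior P(H) ≈ 0.9664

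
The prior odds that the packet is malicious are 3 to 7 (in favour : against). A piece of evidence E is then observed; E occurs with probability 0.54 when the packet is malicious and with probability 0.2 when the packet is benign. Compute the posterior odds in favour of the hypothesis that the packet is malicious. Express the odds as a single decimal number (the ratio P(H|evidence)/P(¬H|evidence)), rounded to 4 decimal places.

Prior odds = 3/7 = 0.42857. In log-odds, ln(0.42857) = -0.84730.
Add log likelihood ratio: ln(2.7000) = 0.99325.
Posterior log-odds = 0.14595, so posterior odds = exp(0.14595) = 1.1571.

Posterior odds ≈ 1.1571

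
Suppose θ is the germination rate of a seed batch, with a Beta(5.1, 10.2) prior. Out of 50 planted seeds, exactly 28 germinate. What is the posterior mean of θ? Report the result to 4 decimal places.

Posterior mean ≈ 0.5069

Observing 28 successes and 22 failures updates Beta(5.1, 10.2) by adding the success and failure counts to the two shape parameters: α = 5.1+28 = 33.1, β = 10.2+22 = 32.2.
Posterior mean = α/(α+β) = 33.1/65.3 = 0.5069.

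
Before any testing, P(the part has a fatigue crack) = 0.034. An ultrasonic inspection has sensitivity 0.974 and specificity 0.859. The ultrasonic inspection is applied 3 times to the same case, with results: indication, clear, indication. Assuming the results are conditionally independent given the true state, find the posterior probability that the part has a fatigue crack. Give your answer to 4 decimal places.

Posterior P(H) ≈ 0.0484

With H the event that the part has a fatigue crack, the joint likelihood of the observed sequence is P(data|H) = 0.974·0.026·0.974 = 0.024666 and P(data|¬H) = 0.141·0.859·0.141 = 0.017078.
Bayes: P(H|data) = 0.034·0.024666 / (0.034·0.024666 + 0.966·0.017078) = 0.00083863/0.017336 = 0.0484.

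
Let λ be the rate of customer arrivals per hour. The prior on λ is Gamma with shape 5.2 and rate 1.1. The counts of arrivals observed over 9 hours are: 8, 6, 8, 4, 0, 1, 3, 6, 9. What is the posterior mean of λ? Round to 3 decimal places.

Posterior mean ≈ 4.970

The Poisson likelihood adds the total count to the shape and the number of exposure periods to the rate. Here ∑xᵢ = 45 and n = 9, so shape 5.2→50.2 and rate 1.1→10.1.
Posterior mean = shape/rate = 50.2/10.1 = 4.970.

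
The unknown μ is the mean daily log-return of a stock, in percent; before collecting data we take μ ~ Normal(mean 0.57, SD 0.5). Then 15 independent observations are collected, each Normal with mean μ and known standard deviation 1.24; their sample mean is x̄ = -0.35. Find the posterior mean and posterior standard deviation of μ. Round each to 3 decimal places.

Posterior mean ≈ -0.082; posterior SD ≈ 0.270

With known σ, the Normal prior is conjugate. Weight on the data is w = (n/σ²)/(n/σ² + 1/τ₀²) = 9.75546/(9.75546+4.00000) = 0.70921.
Posterior mean = w·x̄ + (1−w)·μ₀ = 0.70921·-0.35 + 0.29079·0.57 = -0.082. Posterior variance = 1/(9.75546+4.00000) = 0.0726984, so SD = 0.270.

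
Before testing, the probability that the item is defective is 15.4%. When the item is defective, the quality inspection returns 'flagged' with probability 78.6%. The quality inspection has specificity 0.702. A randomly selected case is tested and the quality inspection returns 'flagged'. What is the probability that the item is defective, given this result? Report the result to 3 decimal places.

Write H for 'the item is defective'. Prior odds H:¬H = 0.154/0.846 = 0.18203. For the 'flagged' outcome, the likelihood ratio is 0.786/0.298 = 2.6376.
Posterior odds = 0.18203 × 2.6376 = 0.48013, so P(H|E) = 0.48013/(1+0.48013) = 0.324.

P(H | E) ≈ 0.324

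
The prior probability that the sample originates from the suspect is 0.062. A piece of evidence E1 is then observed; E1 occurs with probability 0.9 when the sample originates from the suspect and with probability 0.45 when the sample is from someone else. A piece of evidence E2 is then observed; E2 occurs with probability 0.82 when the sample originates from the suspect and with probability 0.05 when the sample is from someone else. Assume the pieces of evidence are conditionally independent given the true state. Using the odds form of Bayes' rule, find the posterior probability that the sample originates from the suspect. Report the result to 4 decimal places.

Prior odds = 0.062/(1−0.062) = 0.066098. In log-odds, ln(0.066098) = -2.7166.
Add log likelihood ratios: ln(2.0000) + ln(16.400) = 3.4904.
Posterior log-odds = 0.77381, so posterior odds = exp(0.77381) = 2.1680. Converting, P(H|E) = 2.1680/3.1680 = 0.6843.

Posterior probability ≈ 0.6843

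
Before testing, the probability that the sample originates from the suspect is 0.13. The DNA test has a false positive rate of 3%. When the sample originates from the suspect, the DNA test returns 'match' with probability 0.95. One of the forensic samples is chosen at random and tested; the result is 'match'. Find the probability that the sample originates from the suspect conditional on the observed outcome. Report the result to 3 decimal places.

Let H be the event that the sample originates from the suspect. P(H) = 0.13, so P(¬H) = 0.87. With E the 'match' result, P(E|H) = 0.95 and P(E|¬H) = 0.03.
P(E) = 0.95·0.13 + 0.03·0.87 = 0.12350 + 0.026100 = 0.14960.
By Bayes' theorem, P(H|E) = 0.12350 / 0.14960 = 0.826.

P(H | E) ≈ 0.826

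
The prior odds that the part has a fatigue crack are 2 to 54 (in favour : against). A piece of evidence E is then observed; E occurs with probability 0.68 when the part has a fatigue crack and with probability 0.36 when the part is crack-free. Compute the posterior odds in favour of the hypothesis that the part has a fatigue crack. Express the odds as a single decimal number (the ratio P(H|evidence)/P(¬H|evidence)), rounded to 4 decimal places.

Prior odds = 2/54 = 0.037037.
Likelihood ratio for E = 0.68/0.36 = 1.8889.
Posterior odds = prior odds × LR = 0.069959.

Posterior odds ≈ 0.0700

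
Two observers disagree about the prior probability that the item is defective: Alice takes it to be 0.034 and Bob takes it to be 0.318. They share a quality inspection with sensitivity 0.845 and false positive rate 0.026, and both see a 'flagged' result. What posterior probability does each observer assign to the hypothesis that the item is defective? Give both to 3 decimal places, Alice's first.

P('+'|H) = 0.845, P('+'|¬H) = 0.026.
Alice: numerator 0.845·0.034 = 0.028730; evidence = 0.028730+0.026·0.966 = 0.053846; posterior = 0.534.
Bob: numerator 0.845·0.318 = 0.26871; evidence = 0.26871+0.026·0.682 = 0.28644; posterior = 0.938.

Alice: 0.534; Bob: 0.938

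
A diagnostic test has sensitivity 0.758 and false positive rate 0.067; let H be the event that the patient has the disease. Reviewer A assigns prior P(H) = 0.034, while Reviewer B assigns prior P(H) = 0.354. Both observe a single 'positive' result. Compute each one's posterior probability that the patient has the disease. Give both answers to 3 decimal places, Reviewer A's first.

Reviewer A: 0.285; Reviewer B: 0.861

P('+'|H) = 0.758, P('+'|¬H) = 0.067.
Reviewer A: numerator 0.758·0.034 = 0.025772; evidence = 0.025772+0.067·0.966 = 0.090494; posterior = 0.285.
Reviewer B: numerator 0.758·0.354 = 0.26833; evidence = 0.26833+0.067·0.646 = 0.31161; posterior = 0.861.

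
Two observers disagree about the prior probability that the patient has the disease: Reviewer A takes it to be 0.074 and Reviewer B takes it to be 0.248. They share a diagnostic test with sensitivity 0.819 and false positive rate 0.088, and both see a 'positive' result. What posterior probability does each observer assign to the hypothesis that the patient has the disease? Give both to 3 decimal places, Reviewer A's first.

The likelihood ratio for a 'positive' result is 0.819/0.088 = 9.3068.
Reviewer A: prior odds 0.074/0.926 = 0.079914; posterior odds 0.74374; posterior probability 0.427.
Reviewer B: prior odds 0.248/0.752 = 0.32979; posterior odds 3.0693; posterior probability 0.754.

Reviewer A: 0.427; Reviewer B: 0.754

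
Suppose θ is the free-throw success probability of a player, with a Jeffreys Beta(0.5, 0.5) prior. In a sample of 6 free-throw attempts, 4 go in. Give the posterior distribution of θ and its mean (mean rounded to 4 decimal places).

Posterior: Beta(4.5, 2.5); mean ≈ 0.6429

The binomial likelihood is conjugate to the Beta prior: with 4 successes and 2 failures, the posterior is Beta(0.5+4, 0.5+2) = Beta(4.5, 2.5).
E[θ | data] = 4.5/(4.5+2.5) = 0.6429.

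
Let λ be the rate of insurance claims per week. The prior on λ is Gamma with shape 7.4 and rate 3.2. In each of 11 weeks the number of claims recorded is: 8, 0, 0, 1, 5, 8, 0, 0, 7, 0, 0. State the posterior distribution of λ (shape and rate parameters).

Posterior: Gamma(shape=36.4, rate=14.2)

The Poisson likelihood adds the total count to the shape and the number of exposure periods to the rate. Here ∑xᵢ = 29 and n = 11, so shape 7.4→36.4 and rate 3.2→14.2.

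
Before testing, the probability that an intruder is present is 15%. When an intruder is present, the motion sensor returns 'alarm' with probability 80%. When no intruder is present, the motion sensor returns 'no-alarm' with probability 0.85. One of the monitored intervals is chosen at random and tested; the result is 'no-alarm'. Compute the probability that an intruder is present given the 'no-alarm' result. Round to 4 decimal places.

Write H for 'an intruder is present'. Prior odds H:¬H = 0.15/0.85 = 0.17647. For the 'no-alarm' outcome, the likelihood ratio is 0.2/0.85 = 0.23529.
Posterior odds = 0.17647 × 0.23529 = 0.041522, so P(H|E) = 0.041522/(1+0.041522) = 0.0399.

P(H | E) ≈ 0.0399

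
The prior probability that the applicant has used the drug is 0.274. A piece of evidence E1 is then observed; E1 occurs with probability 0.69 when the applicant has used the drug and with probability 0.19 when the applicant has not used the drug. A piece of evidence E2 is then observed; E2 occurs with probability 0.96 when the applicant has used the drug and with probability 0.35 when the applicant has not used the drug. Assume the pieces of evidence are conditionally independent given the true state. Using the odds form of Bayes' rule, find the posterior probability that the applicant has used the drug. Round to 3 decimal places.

Posterior probability ≈ 0.790

Prior odds = 0.274/(1−0.274) = 0.37741. In log-odds, ln(0.37741) = -0.97442.
Add log likelihood ratios: ln(3.6316) + ln(2.7429) = 2.2987.
Posterior log-odds = 1.3242, so posterior odds = exp(1.3242) = 3.7593. Converting, P(H|E) = 3.7593/4.7593 = 0.790.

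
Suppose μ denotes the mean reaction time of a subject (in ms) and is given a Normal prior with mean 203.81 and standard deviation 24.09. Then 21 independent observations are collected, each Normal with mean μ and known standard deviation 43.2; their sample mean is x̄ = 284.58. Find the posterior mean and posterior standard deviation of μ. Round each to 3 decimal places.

Prior precision 1/τ₀² = 1/24.09² = 0.00172316; data precision n/σ² = 21/43.2² = 0.0112526.
Posterior precision = 0.00172316 + 0.0112526 = 0.0129757, giving posterior SD = 1/√0.0129757 = 8.779.
Posterior mean = (0.00172316·203.81 + 0.0112526·284.58) / 0.0129757 = 273.854.

Posterior mean ≈ 273.854; posterior SD ≈ 8.779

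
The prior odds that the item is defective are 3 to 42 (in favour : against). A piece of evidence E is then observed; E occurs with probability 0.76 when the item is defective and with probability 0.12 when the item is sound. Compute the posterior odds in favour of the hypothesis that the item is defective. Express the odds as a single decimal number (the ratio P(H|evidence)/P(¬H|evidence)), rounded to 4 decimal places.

Posterior odds ≈ 0.4524

Prior odds = 3/42 = 0.071429.
Likelihood ratio for E = 0.76/0.12 = 6.3333.
Posterior odds = prior odds × LR = 0.45238.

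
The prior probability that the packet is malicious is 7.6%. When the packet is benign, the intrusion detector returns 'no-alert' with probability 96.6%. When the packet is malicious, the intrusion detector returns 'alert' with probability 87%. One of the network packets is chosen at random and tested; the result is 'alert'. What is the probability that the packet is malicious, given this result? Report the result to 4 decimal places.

Let H be the event that the packet is malicious. P(H) = 0.076, so P(¬H) = 0.924. With E the 'alert' result, P(E|H) = 0.87 and P(E|¬H) = 0.034.
P(E) = 0.87·0.076 + 0.034·0.924 = 0.066120 + 0.031416 = 0.097536.
By Bayes' theorem, P(H|E) = 0.066120 / 0.097536 = 0.6779.

P(H | E) ≈ 0.6779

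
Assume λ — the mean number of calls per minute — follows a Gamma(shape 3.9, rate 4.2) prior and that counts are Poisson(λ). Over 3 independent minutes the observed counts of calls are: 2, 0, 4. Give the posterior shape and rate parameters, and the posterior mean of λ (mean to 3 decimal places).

Posterior: Gamma(shape=9.9, rate=7.2); mean ≈ 1.375

The Poisson likelihood adds the total count to the shape and the number of exposure periods to the rate. Here ∑xᵢ = 6 and n = 3, so shape 3.9→9.9 and rate 4.2→7.2.
Posterior mean = shape/rate = 9.9/7.2 = 1.375.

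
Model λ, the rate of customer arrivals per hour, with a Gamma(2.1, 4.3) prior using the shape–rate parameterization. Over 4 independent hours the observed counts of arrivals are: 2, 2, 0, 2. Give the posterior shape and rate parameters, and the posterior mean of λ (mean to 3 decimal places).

Posterior: Gamma(shape=8.1, rate=8.3); mean ≈ 0.976

Total count ∑xᵢ = 6 over n = 4 hours.
Gamma is conjugate to the Poisson likelihood: posterior is Gamma(shape = 2.1+6 = 8.1, rate = 4.3+4 = 8.3).
Posterior mean = shape/rate = 8.1/8.3 = 0.976.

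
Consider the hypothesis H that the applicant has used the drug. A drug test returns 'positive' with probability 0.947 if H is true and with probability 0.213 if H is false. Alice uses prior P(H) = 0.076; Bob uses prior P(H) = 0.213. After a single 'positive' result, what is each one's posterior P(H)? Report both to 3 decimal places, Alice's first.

Alice: 0.268; Bob: 0.546

P('+'|H) = 0.947, P('+'|¬H) = 0.213.
Alice: numerator 0.947·0.076 = 0.071972; evidence = 0.071972+0.213·0.924 = 0.26878; posterior = 0.268.
Bob: numerator 0.947·0.213 = 0.20171; evidence = 0.20171+0.213·0.787 = 0.36934; posterior = 0.546.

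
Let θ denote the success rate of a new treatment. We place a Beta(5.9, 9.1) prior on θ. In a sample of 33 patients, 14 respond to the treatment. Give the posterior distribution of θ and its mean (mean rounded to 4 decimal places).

Posterior: Beta(19.9, 28.1); mean ≈ 0.4146

The binomial likelihood is conjugate to the Beta prior: with 14 successes and 19 failures, the posterior is Beta(5.9+14, 9.1+19) = Beta(19.9, 28.1).
E[θ | data] = 19.9/(19.9+28.1) = 0.4146.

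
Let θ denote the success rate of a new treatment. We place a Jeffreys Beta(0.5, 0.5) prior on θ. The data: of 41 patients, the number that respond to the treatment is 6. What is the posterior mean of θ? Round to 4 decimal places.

Observing 6 successes and 35 failures updates Beta(0.5, 0.5) by adding the success and failure counts to the two shape parameters: α = 0.5+6 = 6.5, β = 0.5+35 = 35.5.
E[θ | data] = 6.5/(6.5+35.5) = 0.1548.

Posterior mean ≈ 0.1548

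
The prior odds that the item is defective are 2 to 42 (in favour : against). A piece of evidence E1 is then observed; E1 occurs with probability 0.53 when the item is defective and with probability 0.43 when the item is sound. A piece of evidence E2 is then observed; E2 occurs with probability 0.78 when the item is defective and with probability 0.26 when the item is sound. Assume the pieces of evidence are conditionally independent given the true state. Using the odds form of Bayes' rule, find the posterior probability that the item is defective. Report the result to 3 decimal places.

Prior odds = 2/42 = 0.047619.
Likelihood ratio for E1 = 0.53/0.43 = 1.2326.
Likelihood ratio for E2 = 0.78/0.26 = 3.0000.
Posterior odds = prior odds × LR₁ × LR₂ = 0.17608.
Posterior probability = odds/(1+odds) = 0.17608/1.1761 = 0.150.

Posterior probability ≈ 0.150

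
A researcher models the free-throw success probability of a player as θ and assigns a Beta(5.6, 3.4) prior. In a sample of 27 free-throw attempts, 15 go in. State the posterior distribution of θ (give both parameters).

Posterior: Beta(20.6, 15.4)

The binomial likelihood is conjugate to the Beta prior: with 15 successes and 12 failures, the posterior is Beta(5.6+15, 3.4+12) = Beta(20.6, 15.4).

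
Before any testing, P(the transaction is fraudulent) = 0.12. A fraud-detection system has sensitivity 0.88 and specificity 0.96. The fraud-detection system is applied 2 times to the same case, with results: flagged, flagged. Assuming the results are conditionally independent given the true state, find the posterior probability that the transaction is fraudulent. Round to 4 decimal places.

Posterior P(H) ≈ 0.9851

Let H be the event that the transaction is fraudulent; start with P(H) = 0.12. P('flagged'|H) = 0.88, P('flagged'|¬H) = 0.04.
Update on result 1 ('flagged'): P(H) ← 0.88·0.1200 / (0.88·0.1200 + 0.04·0.8800) = 0.10560/0.14080 = 0.7500.
Update on result 2 ('flagged'): P(H) ← 0.88·0.7500 / (0.88·0.7500 + 0.04·0.2500) = 0.66000/0.67000 = 0.9851.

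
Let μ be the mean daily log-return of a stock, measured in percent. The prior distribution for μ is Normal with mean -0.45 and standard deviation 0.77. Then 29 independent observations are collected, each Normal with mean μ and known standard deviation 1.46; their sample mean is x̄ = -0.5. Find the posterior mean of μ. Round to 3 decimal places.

Posterior mean ≈ -0.494

Prior precision 1/τ₀² = 1/0.77² = 1.68663; data precision n/σ² = 29/1.46² = 13.6048.
Posterior precision = 1.68663 + 13.6048 = 15.2914.
Posterior mean = (1.68663·-0.45 + 13.6048·-0.5) / 15.2914 = -0.494.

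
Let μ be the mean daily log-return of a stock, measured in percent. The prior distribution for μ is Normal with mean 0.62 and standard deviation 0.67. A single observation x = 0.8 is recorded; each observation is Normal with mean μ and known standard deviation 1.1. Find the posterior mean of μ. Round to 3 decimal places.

Posterior mean ≈ 0.669

Prior precision 1/τ₀² = 1/0.67² = 2.22767; data precision n/σ² = 1/1.1² = 0.826446.
Posterior precision = 2.22767 + 0.826446 = 3.05411.
Posterior mean = (2.22767·0.62 + 0.826446·0.8) / 3.05411 = 0.669.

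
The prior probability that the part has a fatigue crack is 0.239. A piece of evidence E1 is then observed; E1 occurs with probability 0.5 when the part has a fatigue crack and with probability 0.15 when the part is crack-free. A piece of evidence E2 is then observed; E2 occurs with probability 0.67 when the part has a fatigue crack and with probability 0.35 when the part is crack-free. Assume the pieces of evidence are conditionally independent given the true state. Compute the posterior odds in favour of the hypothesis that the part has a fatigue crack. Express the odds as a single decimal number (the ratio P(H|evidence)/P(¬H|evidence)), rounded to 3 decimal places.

Posterior odds ≈ 2.004

Prior odds = 0.239/(1−0.239) = 0.31406. In log-odds, ln(0.31406) = -1.1582.
Add log likelihood ratios: ln(3.3333) + ln(1.9143) = 1.8533.
Posterior log-odds = 0.69515, so posterior odds = exp(0.69515) = 2.0040.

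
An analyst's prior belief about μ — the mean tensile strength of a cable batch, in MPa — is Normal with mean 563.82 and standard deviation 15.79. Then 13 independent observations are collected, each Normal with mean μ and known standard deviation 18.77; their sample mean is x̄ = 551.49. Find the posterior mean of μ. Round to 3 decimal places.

Prior precision 1/τ₀² = 1/15.79² = 0.00401084; data precision n/σ² = 13/18.77² = 0.0368990.
Posterior precision = 0.00401084 + 0.0368990 = 0.0409099.
Posterior mean = (0.00401084·563.82 + 0.0368990·551.49) / 0.0409099 = 552.699.

Posterior mean ≈ 552.699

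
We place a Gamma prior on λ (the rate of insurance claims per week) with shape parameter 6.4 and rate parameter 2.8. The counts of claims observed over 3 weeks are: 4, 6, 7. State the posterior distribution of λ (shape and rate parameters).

Posterior: Gamma(shape=23.4, rate=5.8)

The Poisson likelihood adds the total count to the shape and the number of exposure periods to the rate. Here ∑xᵢ = 17 and n = 3, so shape 6.4→23.4 and rate 2.8→5.8.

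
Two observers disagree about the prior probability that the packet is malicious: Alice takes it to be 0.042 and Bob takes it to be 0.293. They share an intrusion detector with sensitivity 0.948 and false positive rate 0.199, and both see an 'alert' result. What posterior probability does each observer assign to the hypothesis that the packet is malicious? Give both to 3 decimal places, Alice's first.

The likelihood ratio for an 'alert' result is 0.948/0.199 = 4.7638.
Alice: prior odds 0.042/0.958 = 0.043841; posterior odds 0.20885; posterior probability 0.173.
Bob: prior odds 0.293/0.707 = 0.41443; posterior odds 1.9743; posterior probability 0.664.

Alice: 0.173; Bob: 0.664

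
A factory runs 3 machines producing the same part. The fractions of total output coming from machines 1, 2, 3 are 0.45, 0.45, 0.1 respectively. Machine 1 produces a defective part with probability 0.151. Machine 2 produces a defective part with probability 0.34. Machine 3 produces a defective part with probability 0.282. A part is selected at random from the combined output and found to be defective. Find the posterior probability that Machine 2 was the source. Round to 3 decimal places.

Posterior probability ≈ 0.614

P(defective|M1) = 0.151; P(defective|M2) = 0.34; P(defective|M3) = 0.282.
Prior × likelihood for each source: 0.45·0.151=0.06795, 0.45·0.34=0.1530, 0.1·0.282=0.02820. Summing gives P(defective) = 0.24915.
P(Machine 2 | defective) = 0.1530 / 0.24915 = 0.614.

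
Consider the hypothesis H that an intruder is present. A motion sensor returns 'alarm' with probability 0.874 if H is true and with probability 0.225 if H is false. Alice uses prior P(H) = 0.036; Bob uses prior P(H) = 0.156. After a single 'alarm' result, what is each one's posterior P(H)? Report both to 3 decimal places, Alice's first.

Alice: 0.127; Bob: 0.418

The likelihood ratio for an 'alarm' result is 0.874/0.225 = 3.8844.
Alice: prior odds 0.036/0.964 = 0.037344; posterior odds 0.14506; posterior probability 0.127.
Bob: prior odds 0.156/0.844 = 0.18483; posterior odds 0.71798; posterior probability 0.418.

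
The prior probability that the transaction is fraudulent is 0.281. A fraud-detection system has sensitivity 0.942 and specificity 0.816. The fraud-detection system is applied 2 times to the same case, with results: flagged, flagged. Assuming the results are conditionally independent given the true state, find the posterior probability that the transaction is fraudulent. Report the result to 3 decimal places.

Posterior P(H) ≈ 0.911

Let H be the event that the transaction is fraudulent; start with P(H) = 0.281. P('flagged'|H) = 0.942, P('flagged'|¬H) = 0.184.
Update on result 1 ('flagged'): P(H) ← 0.942·0.2810 / (0.942·0.2810 + 0.184·0.7190) = 0.26470/0.39700 = 0.6668.
Update on result 2 ('flagged'): P(H) ← 0.942·0.6668 / (0.942·0.6668 + 0.184·0.3332) = 0.62809/0.68940 = 0.9111.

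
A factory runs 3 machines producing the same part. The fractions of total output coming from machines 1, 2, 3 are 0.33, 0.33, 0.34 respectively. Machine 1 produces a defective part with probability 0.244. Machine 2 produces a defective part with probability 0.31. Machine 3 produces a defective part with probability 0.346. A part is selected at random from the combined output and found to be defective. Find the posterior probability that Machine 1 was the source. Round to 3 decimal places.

Tabulate prior·likelihood by source: [1] prior 0.33, lik 0.244, product 0.08052; [2] prior 0.33, lik 0.31, product 0.1023; [3] prior 0.34, lik 0.346, product 0.1176.
Normalizing constant = 0.30046; the posterior for Machine 1 is its product over the sum, 0.08052/0.30046 = 0.268.

Posterior probability ≈ 0.268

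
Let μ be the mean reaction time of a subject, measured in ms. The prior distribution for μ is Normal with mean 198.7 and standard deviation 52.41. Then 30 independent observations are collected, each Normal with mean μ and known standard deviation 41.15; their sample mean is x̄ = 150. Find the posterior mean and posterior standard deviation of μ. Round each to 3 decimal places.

Posterior mean ≈ 150.981; posterior SD ≈ 7.437

Prior precision 1/τ₀² = 1/52.41² = 0.00036406; data precision n/σ² = 30/41.15² = 0.0177166.
Posterior precision = 0.00036406 + 0.0177166 = 0.0180807, giving posterior SD = 1/√0.0180807 = 7.437.
Posterior mean = (0.00036406·198.7 + 0.0177166·150) / 0.0180807 = 150.981.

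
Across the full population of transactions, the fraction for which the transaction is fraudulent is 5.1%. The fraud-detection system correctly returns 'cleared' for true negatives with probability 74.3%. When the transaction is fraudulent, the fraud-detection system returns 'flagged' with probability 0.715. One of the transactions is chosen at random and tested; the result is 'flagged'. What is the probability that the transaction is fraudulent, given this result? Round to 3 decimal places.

P(H | E) ≈ 0.130

Write H for 'the transaction is fraudulent'. Prior odds H:¬H = 0.051/0.949 = 0.053741. For the 'flagged' outcome, the likelihood ratio is 0.715/0.257 = 2.7821.
Posterior odds = 0.053741 × 2.7821 = 0.14951, so P(H|E) = 0.14951/(1+0.14951) = 0.130.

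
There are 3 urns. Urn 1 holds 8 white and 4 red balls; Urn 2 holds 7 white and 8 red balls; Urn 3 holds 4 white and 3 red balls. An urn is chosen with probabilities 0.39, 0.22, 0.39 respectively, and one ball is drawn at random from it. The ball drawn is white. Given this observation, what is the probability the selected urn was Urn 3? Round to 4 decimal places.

P(white|Urn 1) = 0.6667; P(white|Urn 2) = 0.4667; P(white|Urn 3) = 0.5714.
Prior × likelihood for each source: 0.39·0.6667=0.2600, 0.22·0.4667=0.1027, 0.39·0.5714=0.2229. Summing gives P(white) = 0.58552.
P(Urn 3 | white) = 0.2229 / 0.58552 = 0.3806.

Posterior probability ≈ 0.3806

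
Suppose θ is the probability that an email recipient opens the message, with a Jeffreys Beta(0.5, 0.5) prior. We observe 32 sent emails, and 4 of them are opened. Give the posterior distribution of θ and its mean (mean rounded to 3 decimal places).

The binomial likelihood is conjugate to the Beta prior: with 4 successes and 28 failures, the posterior is Beta(0.5+4, 0.5+28) = Beta(4.5, 28.5).
E[θ | data] = 4.5/(4.5+28.5) = 0.136.

Posterior: Beta(4.5, 28.5); mean ≈ 0.136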